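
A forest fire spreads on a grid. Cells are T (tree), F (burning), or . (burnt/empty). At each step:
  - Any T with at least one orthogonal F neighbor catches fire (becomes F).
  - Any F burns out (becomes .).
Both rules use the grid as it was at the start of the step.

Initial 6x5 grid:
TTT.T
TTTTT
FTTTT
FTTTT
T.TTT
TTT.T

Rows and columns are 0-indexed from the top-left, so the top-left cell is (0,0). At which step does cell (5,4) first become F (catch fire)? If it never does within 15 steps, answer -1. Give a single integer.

Step 1: cell (5,4)='T' (+4 fires, +2 burnt)
Step 2: cell (5,4)='T' (+5 fires, +4 burnt)
Step 3: cell (5,4)='T' (+6 fires, +5 burnt)
Step 4: cell (5,4)='T' (+6 fires, +6 burnt)
Step 5: cell (5,4)='T' (+2 fires, +6 burnt)
Step 6: cell (5,4)='F' (+2 fires, +2 burnt)
  -> target ignites at step 6
Step 7: cell (5,4)='.' (+0 fires, +2 burnt)
  fire out at step 7

6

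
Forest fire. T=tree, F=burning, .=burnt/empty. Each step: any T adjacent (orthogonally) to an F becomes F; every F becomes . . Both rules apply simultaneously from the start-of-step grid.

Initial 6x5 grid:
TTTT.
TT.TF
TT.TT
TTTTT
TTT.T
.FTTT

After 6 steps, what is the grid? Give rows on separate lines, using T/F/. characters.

Step 1: 4 trees catch fire, 2 burn out
  TTTT.
  TT.F.
  TT.TF
  TTTTT
  TFT.T
  ..FTT
Step 2: 7 trees catch fire, 4 burn out
  TTTF.
  TT...
  TT.F.
  TFTTF
  F.F.T
  ...FT
Step 3: 7 trees catch fire, 7 burn out
  TTF..
  TT...
  TF...
  F.FF.
  ....F
  ....F
Step 4: 3 trees catch fire, 7 burn out
  TF...
  TF...
  F....
  .....
  .....
  .....
Step 5: 2 trees catch fire, 3 burn out
  F....
  F....
  .....
  .....
  .....
  .....
Step 6: 0 trees catch fire, 2 burn out
  .....
  .....
  .....
  .....
  .....
  .....

.....
.....
.....
.....
.....
.....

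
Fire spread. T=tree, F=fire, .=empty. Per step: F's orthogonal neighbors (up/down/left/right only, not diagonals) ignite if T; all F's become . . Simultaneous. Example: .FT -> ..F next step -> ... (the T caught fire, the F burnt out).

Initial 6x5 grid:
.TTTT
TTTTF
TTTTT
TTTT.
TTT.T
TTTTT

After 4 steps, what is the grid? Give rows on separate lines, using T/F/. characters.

Step 1: 3 trees catch fire, 1 burn out
  .TTTF
  TTTF.
  TTTTF
  TTTT.
  TTT.T
  TTTTT
Step 2: 3 trees catch fire, 3 burn out
  .TTF.
  TTF..
  TTTF.
  TTTT.
  TTT.T
  TTTTT
Step 3: 4 trees catch fire, 3 burn out
  .TF..
  TF...
  TTF..
  TTTF.
  TTT.T
  TTTTT
Step 4: 4 trees catch fire, 4 burn out
  .F...
  F....
  TF...
  TTF..
  TTT.T
  TTTTT

.F...
F....
TF...
TTF..
TTT.T
TTTTT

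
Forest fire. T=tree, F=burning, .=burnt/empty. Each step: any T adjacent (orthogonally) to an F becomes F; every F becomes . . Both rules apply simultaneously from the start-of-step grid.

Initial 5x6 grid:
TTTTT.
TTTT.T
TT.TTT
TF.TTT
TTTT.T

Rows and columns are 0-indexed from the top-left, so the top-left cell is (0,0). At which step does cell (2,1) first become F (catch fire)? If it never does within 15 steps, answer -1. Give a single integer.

Step 1: cell (2,1)='F' (+3 fires, +1 burnt)
  -> target ignites at step 1
Step 2: cell (2,1)='.' (+4 fires, +3 burnt)
Step 3: cell (2,1)='.' (+4 fires, +4 burnt)
Step 4: cell (2,1)='.' (+4 fires, +4 burnt)
Step 5: cell (2,1)='.' (+3 fires, +4 burnt)
Step 6: cell (2,1)='.' (+3 fires, +3 burnt)
Step 7: cell (2,1)='.' (+2 fires, +3 burnt)
Step 8: cell (2,1)='.' (+1 fires, +2 burnt)
Step 9: cell (2,1)='.' (+0 fires, +1 burnt)
  fire out at step 9

1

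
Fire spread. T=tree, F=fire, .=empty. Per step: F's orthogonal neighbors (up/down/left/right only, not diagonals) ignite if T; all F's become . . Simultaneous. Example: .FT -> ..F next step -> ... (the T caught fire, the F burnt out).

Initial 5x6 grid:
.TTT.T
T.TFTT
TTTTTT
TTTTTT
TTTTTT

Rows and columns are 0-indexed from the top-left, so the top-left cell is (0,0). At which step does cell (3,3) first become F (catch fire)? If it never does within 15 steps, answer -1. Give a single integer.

Step 1: cell (3,3)='T' (+4 fires, +1 burnt)
Step 2: cell (3,3)='F' (+5 fires, +4 burnt)
  -> target ignites at step 2
Step 3: cell (3,3)='.' (+7 fires, +5 burnt)
Step 4: cell (3,3)='.' (+5 fires, +7 burnt)
Step 5: cell (3,3)='.' (+4 fires, +5 burnt)
Step 6: cell (3,3)='.' (+1 fires, +4 burnt)
Step 7: cell (3,3)='.' (+0 fires, +1 burnt)
  fire out at step 7

2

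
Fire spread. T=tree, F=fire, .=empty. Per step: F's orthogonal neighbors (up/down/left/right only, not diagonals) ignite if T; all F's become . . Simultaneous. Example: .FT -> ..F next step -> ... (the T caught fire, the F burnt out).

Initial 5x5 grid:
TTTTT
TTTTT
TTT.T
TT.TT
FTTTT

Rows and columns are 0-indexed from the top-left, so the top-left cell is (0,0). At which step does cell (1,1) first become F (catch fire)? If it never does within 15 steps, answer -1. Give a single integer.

Step 1: cell (1,1)='T' (+2 fires, +1 burnt)
Step 2: cell (1,1)='T' (+3 fires, +2 burnt)
Step 3: cell (1,1)='T' (+3 fires, +3 burnt)
Step 4: cell (1,1)='F' (+5 fires, +3 burnt)
  -> target ignites at step 4
Step 5: cell (1,1)='.' (+3 fires, +5 burnt)
Step 6: cell (1,1)='.' (+3 fires, +3 burnt)
Step 7: cell (1,1)='.' (+2 fires, +3 burnt)
Step 8: cell (1,1)='.' (+1 fires, +2 burnt)
Step 9: cell (1,1)='.' (+0 fires, +1 burnt)
  fire out at step 9

4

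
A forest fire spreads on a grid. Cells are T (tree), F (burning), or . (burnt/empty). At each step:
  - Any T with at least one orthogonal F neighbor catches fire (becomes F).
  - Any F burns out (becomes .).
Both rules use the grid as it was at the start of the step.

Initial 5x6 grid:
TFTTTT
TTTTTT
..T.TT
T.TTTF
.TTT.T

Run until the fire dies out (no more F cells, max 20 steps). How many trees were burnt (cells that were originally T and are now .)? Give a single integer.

Step 1: +6 fires, +2 burnt (F count now 6)
Step 2: +6 fires, +6 burnt (F count now 6)
Step 3: +7 fires, +6 burnt (F count now 7)
Step 4: +1 fires, +7 burnt (F count now 1)
Step 5: +1 fires, +1 burnt (F count now 1)
Step 6: +0 fires, +1 burnt (F count now 0)
Fire out after step 6
Initially T: 22, now '.': 29
Total burnt (originally-T cells now '.'): 21

Answer: 21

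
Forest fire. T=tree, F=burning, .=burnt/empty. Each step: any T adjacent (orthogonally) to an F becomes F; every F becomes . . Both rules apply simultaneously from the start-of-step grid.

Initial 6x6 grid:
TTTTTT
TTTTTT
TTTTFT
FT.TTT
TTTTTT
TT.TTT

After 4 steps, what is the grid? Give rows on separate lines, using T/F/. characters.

Step 1: 7 trees catch fire, 2 burn out
  TTTTTT
  TTTTFT
  FTTF.F
  .F.TFT
  FTTTTT
  TT.TTT
Step 2: 11 trees catch fire, 7 burn out
  TTTTFT
  FTTF.F
  .FF...
  ...F.F
  .FTTFT
  FT.TTT
Step 3: 10 trees catch fire, 11 burn out
  FTTF.F
  .FF...
  ......
  ......
  ..FF.F
  .F.TFT
Step 4: 4 trees catch fire, 10 burn out
  .FF...
  ......
  ......
  ......
  ......
  ...F.F

.FF...
......
......
......
......
...F.F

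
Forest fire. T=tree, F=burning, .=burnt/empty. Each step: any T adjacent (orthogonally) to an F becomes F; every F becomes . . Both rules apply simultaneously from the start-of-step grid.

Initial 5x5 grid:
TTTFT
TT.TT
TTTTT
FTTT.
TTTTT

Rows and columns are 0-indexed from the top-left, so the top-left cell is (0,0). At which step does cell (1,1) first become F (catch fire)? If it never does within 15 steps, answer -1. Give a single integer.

Step 1: cell (1,1)='T' (+6 fires, +2 burnt)
Step 2: cell (1,1)='T' (+7 fires, +6 burnt)
Step 3: cell (1,1)='F' (+6 fires, +7 burnt)
  -> target ignites at step 3
Step 4: cell (1,1)='.' (+1 fires, +6 burnt)
Step 5: cell (1,1)='.' (+1 fires, +1 burnt)
Step 6: cell (1,1)='.' (+0 fires, +1 burnt)
  fire out at step 6

3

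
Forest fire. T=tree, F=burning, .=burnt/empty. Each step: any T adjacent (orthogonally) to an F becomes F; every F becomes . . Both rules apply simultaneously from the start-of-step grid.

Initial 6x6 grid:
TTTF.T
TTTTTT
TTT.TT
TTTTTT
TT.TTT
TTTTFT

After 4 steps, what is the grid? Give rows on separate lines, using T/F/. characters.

Step 1: 5 trees catch fire, 2 burn out
  TTF..T
  TTTFTT
  TTT.TT
  TTTTTT
  TT.TFT
  TTTF.F
Step 2: 7 trees catch fire, 5 burn out
  TF...T
  TTF.FT
  TTT.TT
  TTTTFT
  TT.F.F
  TTF...
Step 3: 8 trees catch fire, 7 burn out
  F....T
  TF...F
  TTF.FT
  TTTF.F
  TT....
  TF....
Step 4: 7 trees catch fire, 8 burn out
  .....F
  F.....
  TF...F
  TTF...
  TF....
  F.....

.....F
F.....
TF...F
TTF...
TF....
F.....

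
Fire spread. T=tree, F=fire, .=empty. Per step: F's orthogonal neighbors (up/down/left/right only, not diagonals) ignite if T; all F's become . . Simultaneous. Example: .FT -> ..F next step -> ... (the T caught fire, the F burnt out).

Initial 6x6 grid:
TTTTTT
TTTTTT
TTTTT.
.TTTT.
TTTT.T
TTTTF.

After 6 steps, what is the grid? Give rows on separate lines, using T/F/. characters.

Step 1: 1 trees catch fire, 1 burn out
  TTTTTT
  TTTTTT
  TTTTT.
  .TTTT.
  TTTT.T
  TTTF..
Step 2: 2 trees catch fire, 1 burn out
  TTTTTT
  TTTTTT
  TTTTT.
  .TTTT.
  TTTF.T
  TTF...
Step 3: 3 trees catch fire, 2 burn out
  TTTTTT
  TTTTTT
  TTTTT.
  .TTFT.
  TTF..T
  TF....
Step 4: 5 trees catch fire, 3 burn out
  TTTTTT
  TTTTTT
  TTTFT.
  .TF.F.
  TF...T
  F.....
Step 5: 5 trees catch fire, 5 burn out
  TTTTTT
  TTTFTT
  TTF.F.
  .F....
  F....T
  ......
Step 6: 4 trees catch fire, 5 burn out
  TTTFTT
  TTF.FT
  TF....
  ......
  .....T
  ......

TTTFTT
TTF.FT
TF....
......
.....T
......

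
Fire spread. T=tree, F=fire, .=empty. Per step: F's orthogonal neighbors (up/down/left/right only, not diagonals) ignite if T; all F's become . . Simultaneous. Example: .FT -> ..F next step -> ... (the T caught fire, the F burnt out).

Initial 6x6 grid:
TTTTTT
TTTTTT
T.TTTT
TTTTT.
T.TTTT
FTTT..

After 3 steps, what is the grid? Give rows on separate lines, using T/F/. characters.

Step 1: 2 trees catch fire, 1 burn out
  TTTTTT
  TTTTTT
  T.TTTT
  TTTTT.
  F.TTTT
  .FTT..
Step 2: 2 trees catch fire, 2 burn out
  TTTTTT
  TTTTTT
  T.TTTT
  FTTTT.
  ..TTTT
  ..FT..
Step 3: 4 trees catch fire, 2 burn out
  TTTTTT
  TTTTTT
  F.TTTT
  .FTTT.
  ..FTTT
  ...F..

TTTTTT
TTTTTT
F.TTTT
.FTTT.
..FTTT
...F..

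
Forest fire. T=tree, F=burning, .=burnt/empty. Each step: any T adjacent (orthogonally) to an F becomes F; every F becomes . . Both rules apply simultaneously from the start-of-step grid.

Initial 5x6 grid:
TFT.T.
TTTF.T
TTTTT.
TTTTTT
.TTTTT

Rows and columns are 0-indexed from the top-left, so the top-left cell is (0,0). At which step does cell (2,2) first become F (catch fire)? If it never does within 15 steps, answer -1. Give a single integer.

Step 1: cell (2,2)='T' (+5 fires, +2 burnt)
Step 2: cell (2,2)='F' (+5 fires, +5 burnt)
  -> target ignites at step 2
Step 3: cell (2,2)='.' (+5 fires, +5 burnt)
Step 4: cell (2,2)='.' (+5 fires, +5 burnt)
Step 5: cell (2,2)='.' (+1 fires, +5 burnt)
Step 6: cell (2,2)='.' (+0 fires, +1 burnt)
  fire out at step 6

2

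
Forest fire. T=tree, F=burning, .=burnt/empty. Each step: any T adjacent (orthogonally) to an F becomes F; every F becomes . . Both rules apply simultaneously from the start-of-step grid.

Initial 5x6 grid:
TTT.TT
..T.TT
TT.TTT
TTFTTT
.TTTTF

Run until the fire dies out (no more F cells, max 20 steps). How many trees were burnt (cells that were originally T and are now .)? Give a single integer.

Step 1: +5 fires, +2 burnt (F count now 5)
Step 2: +7 fires, +5 burnt (F count now 7)
Step 3: +3 fires, +7 burnt (F count now 3)
Step 4: +2 fires, +3 burnt (F count now 2)
Step 5: +1 fires, +2 burnt (F count now 1)
Step 6: +0 fires, +1 burnt (F count now 0)
Fire out after step 6
Initially T: 22, now '.': 26
Total burnt (originally-T cells now '.'): 18

Answer: 18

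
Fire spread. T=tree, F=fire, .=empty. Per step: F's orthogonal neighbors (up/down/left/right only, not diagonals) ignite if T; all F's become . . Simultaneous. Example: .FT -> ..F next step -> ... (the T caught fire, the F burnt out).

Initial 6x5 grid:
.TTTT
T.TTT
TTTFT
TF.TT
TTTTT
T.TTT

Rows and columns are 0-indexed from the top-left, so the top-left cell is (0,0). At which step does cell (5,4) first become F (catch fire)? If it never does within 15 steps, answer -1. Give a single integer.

Step 1: cell (5,4)='T' (+7 fires, +2 burnt)
Step 2: cell (5,4)='T' (+8 fires, +7 burnt)
Step 3: cell (5,4)='T' (+7 fires, +8 burnt)
Step 4: cell (5,4)='F' (+2 fires, +7 burnt)
  -> target ignites at step 4
Step 5: cell (5,4)='.' (+0 fires, +2 burnt)
  fire out at step 5

4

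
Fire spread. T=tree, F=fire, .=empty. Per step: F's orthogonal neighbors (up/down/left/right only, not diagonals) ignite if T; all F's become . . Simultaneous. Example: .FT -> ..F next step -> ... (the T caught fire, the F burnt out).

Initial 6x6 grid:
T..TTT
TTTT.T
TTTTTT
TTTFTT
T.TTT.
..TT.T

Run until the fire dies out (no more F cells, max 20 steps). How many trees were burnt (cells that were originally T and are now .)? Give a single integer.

Answer: 26

Derivation:
Step 1: +4 fires, +1 burnt (F count now 4)
Step 2: +8 fires, +4 burnt (F count now 8)
Step 3: +6 fires, +8 burnt (F count now 6)
Step 4: +5 fires, +6 burnt (F count now 5)
Step 5: +2 fires, +5 burnt (F count now 2)
Step 6: +1 fires, +2 burnt (F count now 1)
Step 7: +0 fires, +1 burnt (F count now 0)
Fire out after step 7
Initially T: 27, now '.': 35
Total burnt (originally-T cells now '.'): 26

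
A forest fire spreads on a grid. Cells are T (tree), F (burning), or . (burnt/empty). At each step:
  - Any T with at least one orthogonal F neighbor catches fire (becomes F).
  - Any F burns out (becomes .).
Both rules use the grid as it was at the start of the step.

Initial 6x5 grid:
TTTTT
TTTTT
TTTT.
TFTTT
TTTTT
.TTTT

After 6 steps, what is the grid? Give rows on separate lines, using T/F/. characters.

Step 1: 4 trees catch fire, 1 burn out
  TTTTT
  TTTTT
  TFTT.
  F.FTT
  TFTTT
  .TTTT
Step 2: 7 trees catch fire, 4 burn out
  TTTTT
  TFTTT
  F.FT.
  ...FT
  F.FTT
  .FTTT
Step 3: 7 trees catch fire, 7 burn out
  TFTTT
  F.FTT
  ...F.
  ....F
  ...FT
  ..FTT
Step 4: 5 trees catch fire, 7 burn out
  F.FTT
  ...FT
  .....
  .....
  ....F
  ...FT
Step 5: 3 trees catch fire, 5 burn out
  ...FT
  ....F
  .....
  .....
  .....
  ....F
Step 6: 1 trees catch fire, 3 burn out
  ....F
  .....
  .....
  .....
  .....
  .....

....F
.....
.....
.....
.....
.....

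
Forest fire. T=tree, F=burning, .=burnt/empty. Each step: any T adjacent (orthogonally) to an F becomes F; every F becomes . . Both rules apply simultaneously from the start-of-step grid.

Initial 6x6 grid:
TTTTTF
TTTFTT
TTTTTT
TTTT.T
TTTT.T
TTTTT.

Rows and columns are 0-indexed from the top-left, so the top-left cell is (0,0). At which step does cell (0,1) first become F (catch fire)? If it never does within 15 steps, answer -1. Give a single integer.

Step 1: cell (0,1)='T' (+6 fires, +2 burnt)
Step 2: cell (0,1)='T' (+6 fires, +6 burnt)
Step 3: cell (0,1)='F' (+6 fires, +6 burnt)
  -> target ignites at step 3
Step 4: cell (0,1)='.' (+6 fires, +6 burnt)
Step 5: cell (0,1)='.' (+4 fires, +6 burnt)
Step 6: cell (0,1)='.' (+2 fires, +4 burnt)
Step 7: cell (0,1)='.' (+1 fires, +2 burnt)
Step 8: cell (0,1)='.' (+0 fires, +1 burnt)
  fire out at step 8

3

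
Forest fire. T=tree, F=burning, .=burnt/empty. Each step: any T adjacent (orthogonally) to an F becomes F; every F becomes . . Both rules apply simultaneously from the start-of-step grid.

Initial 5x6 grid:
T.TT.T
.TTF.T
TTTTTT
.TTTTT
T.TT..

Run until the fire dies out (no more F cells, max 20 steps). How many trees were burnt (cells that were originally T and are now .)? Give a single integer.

Answer: 19

Derivation:
Step 1: +3 fires, +1 burnt (F count now 3)
Step 2: +5 fires, +3 burnt (F count now 5)
Step 3: +5 fires, +5 burnt (F count now 5)
Step 4: +5 fires, +5 burnt (F count now 5)
Step 5: +1 fires, +5 burnt (F count now 1)
Step 6: +0 fires, +1 burnt (F count now 0)
Fire out after step 6
Initially T: 21, now '.': 28
Total burnt (originally-T cells now '.'): 19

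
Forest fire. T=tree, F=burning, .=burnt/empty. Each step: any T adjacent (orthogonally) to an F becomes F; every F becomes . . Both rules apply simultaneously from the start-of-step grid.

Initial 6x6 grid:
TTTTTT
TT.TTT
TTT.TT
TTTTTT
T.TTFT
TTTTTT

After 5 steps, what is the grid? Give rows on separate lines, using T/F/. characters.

Step 1: 4 trees catch fire, 1 burn out
  TTTTTT
  TT.TTT
  TTT.TT
  TTTTFT
  T.TF.F
  TTTTFT
Step 2: 6 trees catch fire, 4 burn out
  TTTTTT
  TT.TTT
  TTT.FT
  TTTF.F
  T.F...
  TTTF.F
Step 3: 4 trees catch fire, 6 burn out
  TTTTTT
  TT.TFT
  TTT..F
  TTF...
  T.....
  TTF...
Step 4: 6 trees catch fire, 4 burn out
  TTTTFT
  TT.F.F
  TTF...
  TF....
  T.....
  TF....
Step 5: 5 trees catch fire, 6 burn out
  TTTF.F
  TT....
  TF....
  F.....
  T.....
  F.....

TTTF.F
TT....
TF....
F.....
T.....
F.....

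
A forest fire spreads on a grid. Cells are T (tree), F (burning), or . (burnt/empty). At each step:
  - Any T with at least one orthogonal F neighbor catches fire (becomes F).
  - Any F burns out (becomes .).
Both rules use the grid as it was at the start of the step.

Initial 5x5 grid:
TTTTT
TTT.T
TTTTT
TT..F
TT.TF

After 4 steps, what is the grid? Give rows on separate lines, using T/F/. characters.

Step 1: 2 trees catch fire, 2 burn out
  TTTTT
  TTT.T
  TTTTF
  TT...
  TT.F.
Step 2: 2 trees catch fire, 2 burn out
  TTTTT
  TTT.F
  TTTF.
  TT...
  TT...
Step 3: 2 trees catch fire, 2 burn out
  TTTTF
  TTT..
  TTF..
  TT...
  TT...
Step 4: 3 trees catch fire, 2 burn out
  TTTF.
  TTF..
  TF...
  TT...
  TT...

TTTF.
TTF..
TF...
TT...
TT...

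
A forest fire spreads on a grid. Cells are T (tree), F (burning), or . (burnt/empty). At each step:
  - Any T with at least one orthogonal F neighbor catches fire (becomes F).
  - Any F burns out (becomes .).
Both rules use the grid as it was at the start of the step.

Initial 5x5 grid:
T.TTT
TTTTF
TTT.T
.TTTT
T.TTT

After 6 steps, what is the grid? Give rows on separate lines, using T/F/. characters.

Step 1: 3 trees catch fire, 1 burn out
  T.TTF
  TTTF.
  TTT.F
  .TTTT
  T.TTT
Step 2: 3 trees catch fire, 3 burn out
  T.TF.
  TTF..
  TTT..
  .TTTF
  T.TTT
Step 3: 5 trees catch fire, 3 burn out
  T.F..
  TF...
  TTF..
  .TTF.
  T.TTF
Step 4: 4 trees catch fire, 5 burn out
  T....
  F....
  TF...
  .TF..
  T.TF.
Step 5: 4 trees catch fire, 4 burn out
  F....
  .....
  F....
  .F...
  T.F..
Step 6: 0 trees catch fire, 4 burn out
  .....
  .....
  .....
  .....
  T....

.....
.....
.....
.....
T....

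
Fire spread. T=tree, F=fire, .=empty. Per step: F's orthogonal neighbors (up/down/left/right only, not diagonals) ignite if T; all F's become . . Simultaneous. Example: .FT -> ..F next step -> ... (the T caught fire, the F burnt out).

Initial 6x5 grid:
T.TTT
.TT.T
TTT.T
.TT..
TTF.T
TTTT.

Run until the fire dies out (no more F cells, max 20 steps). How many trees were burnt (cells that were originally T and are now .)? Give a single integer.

Answer: 18

Derivation:
Step 1: +3 fires, +1 burnt (F count now 3)
Step 2: +5 fires, +3 burnt (F count now 5)
Step 3: +3 fires, +5 burnt (F count now 3)
Step 4: +3 fires, +3 burnt (F count now 3)
Step 5: +1 fires, +3 burnt (F count now 1)
Step 6: +1 fires, +1 burnt (F count now 1)
Step 7: +1 fires, +1 burnt (F count now 1)
Step 8: +1 fires, +1 burnt (F count now 1)
Step 9: +0 fires, +1 burnt (F count now 0)
Fire out after step 9
Initially T: 20, now '.': 28
Total burnt (originally-T cells now '.'): 18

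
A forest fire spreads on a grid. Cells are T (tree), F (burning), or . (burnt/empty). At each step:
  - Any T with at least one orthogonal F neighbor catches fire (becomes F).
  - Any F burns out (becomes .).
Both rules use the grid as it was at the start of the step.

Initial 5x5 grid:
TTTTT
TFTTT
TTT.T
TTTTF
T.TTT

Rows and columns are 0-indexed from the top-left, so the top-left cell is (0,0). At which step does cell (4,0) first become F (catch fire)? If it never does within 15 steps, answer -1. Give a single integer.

Step 1: cell (4,0)='T' (+7 fires, +2 burnt)
Step 2: cell (4,0)='T' (+9 fires, +7 burnt)
Step 3: cell (4,0)='T' (+4 fires, +9 burnt)
Step 4: cell (4,0)='F' (+1 fires, +4 burnt)
  -> target ignites at step 4
Step 5: cell (4,0)='.' (+0 fires, +1 burnt)
  fire out at step 5

4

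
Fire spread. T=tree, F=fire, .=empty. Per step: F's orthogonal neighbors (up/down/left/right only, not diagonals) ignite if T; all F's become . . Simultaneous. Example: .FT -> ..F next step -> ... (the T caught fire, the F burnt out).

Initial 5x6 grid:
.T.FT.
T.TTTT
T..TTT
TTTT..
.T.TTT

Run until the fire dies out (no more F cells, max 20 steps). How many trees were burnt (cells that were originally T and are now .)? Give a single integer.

Step 1: +2 fires, +1 burnt (F count now 2)
Step 2: +3 fires, +2 burnt (F count now 3)
Step 3: +3 fires, +3 burnt (F count now 3)
Step 4: +3 fires, +3 burnt (F count now 3)
Step 5: +2 fires, +3 burnt (F count now 2)
Step 6: +3 fires, +2 burnt (F count now 3)
Step 7: +1 fires, +3 burnt (F count now 1)
Step 8: +1 fires, +1 burnt (F count now 1)
Step 9: +0 fires, +1 burnt (F count now 0)
Fire out after step 9
Initially T: 19, now '.': 29
Total burnt (originally-T cells now '.'): 18

Answer: 18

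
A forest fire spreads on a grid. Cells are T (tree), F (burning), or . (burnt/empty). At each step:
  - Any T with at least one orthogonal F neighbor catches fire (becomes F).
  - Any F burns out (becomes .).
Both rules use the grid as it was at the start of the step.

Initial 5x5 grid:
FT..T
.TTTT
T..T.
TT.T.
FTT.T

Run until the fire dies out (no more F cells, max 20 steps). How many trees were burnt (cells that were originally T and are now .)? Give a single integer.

Answer: 13

Derivation:
Step 1: +3 fires, +2 burnt (F count now 3)
Step 2: +4 fires, +3 burnt (F count now 4)
Step 3: +1 fires, +4 burnt (F count now 1)
Step 4: +1 fires, +1 burnt (F count now 1)
Step 5: +2 fires, +1 burnt (F count now 2)
Step 6: +2 fires, +2 burnt (F count now 2)
Step 7: +0 fires, +2 burnt (F count now 0)
Fire out after step 7
Initially T: 14, now '.': 24
Total burnt (originally-T cells now '.'): 13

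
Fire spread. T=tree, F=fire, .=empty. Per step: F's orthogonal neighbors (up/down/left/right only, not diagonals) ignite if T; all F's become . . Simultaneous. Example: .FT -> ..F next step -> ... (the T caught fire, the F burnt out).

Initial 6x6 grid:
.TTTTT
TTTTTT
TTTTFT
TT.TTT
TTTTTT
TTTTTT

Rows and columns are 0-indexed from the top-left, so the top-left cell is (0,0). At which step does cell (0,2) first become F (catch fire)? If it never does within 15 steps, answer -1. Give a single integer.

Step 1: cell (0,2)='T' (+4 fires, +1 burnt)
Step 2: cell (0,2)='T' (+7 fires, +4 burnt)
Step 3: cell (0,2)='T' (+7 fires, +7 burnt)
Step 4: cell (0,2)='F' (+7 fires, +7 burnt)
  -> target ignites at step 4
Step 5: cell (0,2)='.' (+5 fires, +7 burnt)
Step 6: cell (0,2)='.' (+2 fires, +5 burnt)
Step 7: cell (0,2)='.' (+1 fires, +2 burnt)
Step 8: cell (0,2)='.' (+0 fires, +1 burnt)
  fire out at step 8

4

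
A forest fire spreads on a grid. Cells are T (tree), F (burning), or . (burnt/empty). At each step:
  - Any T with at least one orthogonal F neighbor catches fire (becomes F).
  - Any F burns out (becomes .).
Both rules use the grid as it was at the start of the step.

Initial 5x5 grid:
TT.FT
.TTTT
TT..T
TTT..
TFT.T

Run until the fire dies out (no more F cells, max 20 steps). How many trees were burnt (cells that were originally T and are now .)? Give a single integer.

Answer: 15

Derivation:
Step 1: +5 fires, +2 burnt (F count now 5)
Step 2: +5 fires, +5 burnt (F count now 5)
Step 3: +3 fires, +5 burnt (F count now 3)
Step 4: +1 fires, +3 burnt (F count now 1)
Step 5: +1 fires, +1 burnt (F count now 1)
Step 6: +0 fires, +1 burnt (F count now 0)
Fire out after step 6
Initially T: 16, now '.': 24
Total burnt (originally-T cells now '.'): 15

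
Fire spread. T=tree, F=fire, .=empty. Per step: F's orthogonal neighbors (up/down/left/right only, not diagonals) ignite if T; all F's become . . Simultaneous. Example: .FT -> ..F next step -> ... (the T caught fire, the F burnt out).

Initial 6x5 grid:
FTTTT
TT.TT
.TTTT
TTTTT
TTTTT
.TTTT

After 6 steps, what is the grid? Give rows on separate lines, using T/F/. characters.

Step 1: 2 trees catch fire, 1 burn out
  .FTTT
  FT.TT
  .TTTT
  TTTTT
  TTTTT
  .TTTT
Step 2: 2 trees catch fire, 2 burn out
  ..FTT
  .F.TT
  .TTTT
  TTTTT
  TTTTT
  .TTTT
Step 3: 2 trees catch fire, 2 burn out
  ...FT
  ...TT
  .FTTT
  TTTTT
  TTTTT
  .TTTT
Step 4: 4 trees catch fire, 2 burn out
  ....F
  ...FT
  ..FTT
  TFTTT
  TTTTT
  .TTTT
Step 5: 5 trees catch fire, 4 burn out
  .....
  ....F
  ...FT
  F.FTT
  TFTTT
  .TTTT
Step 6: 5 trees catch fire, 5 burn out
  .....
  .....
  ....F
  ...FT
  F.FTT
  .FTTT

.....
.....
....F
...FT
F.FTT
.FTTT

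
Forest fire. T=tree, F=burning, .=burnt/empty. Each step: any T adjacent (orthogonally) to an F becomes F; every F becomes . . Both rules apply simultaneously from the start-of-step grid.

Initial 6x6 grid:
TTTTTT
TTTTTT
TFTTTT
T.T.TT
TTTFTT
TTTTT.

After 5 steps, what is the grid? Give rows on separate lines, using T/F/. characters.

Step 1: 6 trees catch fire, 2 burn out
  TTTTTT
  TFTTTT
  F.FTTT
  T.T.TT
  TTF.FT
  TTTFT.
Step 2: 11 trees catch fire, 6 burn out
  TFTTTT
  F.FTTT
  ...FTT
  F.F.FT
  TF...F
  TTF.F.
Step 3: 7 trees catch fire, 11 burn out
  F.FTTT
  ...FTT
  ....FT
  .....F
  F.....
  TF....
Step 4: 4 trees catch fire, 7 burn out
  ...FTT
  ....FT
  .....F
  ......
  ......
  F.....
Step 5: 2 trees catch fire, 4 burn out
  ....FT
  .....F
  ......
  ......
  ......
  ......

....FT
.....F
......
......
......
......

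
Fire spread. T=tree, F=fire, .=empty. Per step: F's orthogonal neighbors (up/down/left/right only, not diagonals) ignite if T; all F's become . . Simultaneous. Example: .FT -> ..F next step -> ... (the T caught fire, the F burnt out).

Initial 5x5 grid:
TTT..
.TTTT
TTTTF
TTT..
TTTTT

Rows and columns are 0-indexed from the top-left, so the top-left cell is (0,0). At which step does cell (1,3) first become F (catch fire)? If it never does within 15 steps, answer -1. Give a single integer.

Step 1: cell (1,3)='T' (+2 fires, +1 burnt)
Step 2: cell (1,3)='F' (+2 fires, +2 burnt)
  -> target ignites at step 2
Step 3: cell (1,3)='.' (+3 fires, +2 burnt)
Step 4: cell (1,3)='.' (+5 fires, +3 burnt)
Step 5: cell (1,3)='.' (+4 fires, +5 burnt)
Step 6: cell (1,3)='.' (+3 fires, +4 burnt)
Step 7: cell (1,3)='.' (+0 fires, +3 burnt)
  fire out at step 7

2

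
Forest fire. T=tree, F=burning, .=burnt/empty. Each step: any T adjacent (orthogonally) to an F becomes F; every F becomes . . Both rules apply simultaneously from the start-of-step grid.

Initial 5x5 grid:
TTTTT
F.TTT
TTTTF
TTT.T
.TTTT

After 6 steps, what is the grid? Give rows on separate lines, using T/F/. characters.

Step 1: 5 trees catch fire, 2 burn out
  FTTTT
  ..TTF
  FTTF.
  TTT.F
  .TTTT
Step 2: 7 trees catch fire, 5 burn out
  .FTTF
  ..TF.
  .FF..
  FTT..
  .TTTF
Step 3: 6 trees catch fire, 7 burn out
  ..FF.
  ..F..
  .....
  .FF..
  .TTF.
Step 4: 2 trees catch fire, 6 burn out
  .....
  .....
  .....
  .....
  .FF..
Step 5: 0 trees catch fire, 2 burn out
  .....
  .....
  .....
  .....
  .....
Step 6: 0 trees catch fire, 0 burn out
  .....
  .....
  .....
  .....
  .....

.....
.....
.....
.....
.....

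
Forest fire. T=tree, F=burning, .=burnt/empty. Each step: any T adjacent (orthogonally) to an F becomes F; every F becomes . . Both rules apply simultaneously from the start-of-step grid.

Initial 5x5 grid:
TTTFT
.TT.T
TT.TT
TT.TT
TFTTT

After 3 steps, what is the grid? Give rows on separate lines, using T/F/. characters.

Step 1: 5 trees catch fire, 2 burn out
  TTF.F
  .TT.T
  TT.TT
  TF.TT
  F.FTT
Step 2: 6 trees catch fire, 5 burn out
  TF...
  .TF.F
  TF.TT
  F..TT
  ...FT
Step 3: 6 trees catch fire, 6 burn out
  F....
  .F...
  F..TF
  ...FT
  ....F

F....
.F...
F..TF
...FT
....F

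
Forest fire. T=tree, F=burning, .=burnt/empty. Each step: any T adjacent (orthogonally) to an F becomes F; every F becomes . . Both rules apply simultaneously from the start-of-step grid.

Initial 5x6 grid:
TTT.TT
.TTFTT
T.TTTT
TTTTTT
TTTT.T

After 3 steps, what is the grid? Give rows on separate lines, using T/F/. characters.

Step 1: 3 trees catch fire, 1 burn out
  TTT.TT
  .TF.FT
  T.TFTT
  TTTTTT
  TTTT.T
Step 2: 7 trees catch fire, 3 burn out
  TTF.FT
  .F...F
  T.F.FT
  TTTFTT
  TTTT.T
Step 3: 6 trees catch fire, 7 burn out
  TF...F
  ......
  T....F
  TTF.FT
  TTTF.T

TF...F
......
T....F
TTF.FT
TTTF.T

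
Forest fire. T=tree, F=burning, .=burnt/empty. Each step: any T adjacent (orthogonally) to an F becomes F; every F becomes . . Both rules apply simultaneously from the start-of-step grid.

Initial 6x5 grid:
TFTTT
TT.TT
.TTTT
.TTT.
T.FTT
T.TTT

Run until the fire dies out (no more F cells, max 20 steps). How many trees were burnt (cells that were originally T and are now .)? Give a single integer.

Answer: 20

Derivation:
Step 1: +6 fires, +2 burnt (F count now 6)
Step 2: +8 fires, +6 burnt (F count now 8)
Step 3: +4 fires, +8 burnt (F count now 4)
Step 4: +2 fires, +4 burnt (F count now 2)
Step 5: +0 fires, +2 burnt (F count now 0)
Fire out after step 5
Initially T: 22, now '.': 28
Total burnt (originally-T cells now '.'): 20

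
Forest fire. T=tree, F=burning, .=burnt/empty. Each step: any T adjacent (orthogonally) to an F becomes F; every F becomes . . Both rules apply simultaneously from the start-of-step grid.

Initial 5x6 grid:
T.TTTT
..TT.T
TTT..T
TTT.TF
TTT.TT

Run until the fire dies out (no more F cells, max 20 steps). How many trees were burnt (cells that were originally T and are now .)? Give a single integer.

Step 1: +3 fires, +1 burnt (F count now 3)
Step 2: +2 fires, +3 burnt (F count now 2)
Step 3: +1 fires, +2 burnt (F count now 1)
Step 4: +1 fires, +1 burnt (F count now 1)
Step 5: +1 fires, +1 burnt (F count now 1)
Step 6: +2 fires, +1 burnt (F count now 2)
Step 7: +1 fires, +2 burnt (F count now 1)
Step 8: +1 fires, +1 burnt (F count now 1)
Step 9: +2 fires, +1 burnt (F count now 2)
Step 10: +3 fires, +2 burnt (F count now 3)
Step 11: +2 fires, +3 burnt (F count now 2)
Step 12: +1 fires, +2 burnt (F count now 1)
Step 13: +0 fires, +1 burnt (F count now 0)
Fire out after step 13
Initially T: 21, now '.': 29
Total burnt (originally-T cells now '.'): 20

Answer: 20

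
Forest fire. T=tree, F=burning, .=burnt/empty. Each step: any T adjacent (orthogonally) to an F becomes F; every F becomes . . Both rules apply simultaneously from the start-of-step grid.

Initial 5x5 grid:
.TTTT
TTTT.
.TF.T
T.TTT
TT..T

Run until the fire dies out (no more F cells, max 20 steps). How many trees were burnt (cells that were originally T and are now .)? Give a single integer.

Answer: 14

Derivation:
Step 1: +3 fires, +1 burnt (F count now 3)
Step 2: +4 fires, +3 burnt (F count now 4)
Step 3: +4 fires, +4 burnt (F count now 4)
Step 4: +3 fires, +4 burnt (F count now 3)
Step 5: +0 fires, +3 burnt (F count now 0)
Fire out after step 5
Initially T: 17, now '.': 22
Total burnt (originally-T cells now '.'): 14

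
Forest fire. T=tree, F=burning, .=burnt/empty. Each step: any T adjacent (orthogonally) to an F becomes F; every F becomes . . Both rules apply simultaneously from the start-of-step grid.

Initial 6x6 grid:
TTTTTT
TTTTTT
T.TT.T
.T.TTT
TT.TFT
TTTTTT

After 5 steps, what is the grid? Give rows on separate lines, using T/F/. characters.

Step 1: 4 trees catch fire, 1 burn out
  TTTTTT
  TTTTTT
  T.TT.T
  .T.TFT
  TT.F.F
  TTTTFT
Step 2: 4 trees catch fire, 4 burn out
  TTTTTT
  TTTTTT
  T.TT.T
  .T.F.F
  TT....
  TTTF.F
Step 3: 3 trees catch fire, 4 burn out
  TTTTTT
  TTTTTT
  T.TF.F
  .T....
  TT....
  TTF...
Step 4: 4 trees catch fire, 3 burn out
  TTTTTT
  TTTFTF
  T.F...
  .T....
  TT....
  TF....
Step 5: 6 trees catch fire, 4 burn out
  TTTFTF
  TTF.F.
  T.....
  .T....
  TF....
  F.....

TTTFTF
TTF.F.
T.....
.T....
TF....
F.....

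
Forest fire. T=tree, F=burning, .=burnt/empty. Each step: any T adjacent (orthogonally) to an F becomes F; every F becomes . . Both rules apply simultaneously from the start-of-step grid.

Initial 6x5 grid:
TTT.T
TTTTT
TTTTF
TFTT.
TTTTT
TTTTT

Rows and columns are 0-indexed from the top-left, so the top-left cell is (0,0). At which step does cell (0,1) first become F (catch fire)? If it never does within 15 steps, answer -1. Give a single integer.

Step 1: cell (0,1)='T' (+6 fires, +2 burnt)
Step 2: cell (0,1)='T' (+9 fires, +6 burnt)
Step 3: cell (0,1)='F' (+6 fires, +9 burnt)
  -> target ignites at step 3
Step 4: cell (0,1)='.' (+4 fires, +6 burnt)
Step 5: cell (0,1)='.' (+1 fires, +4 burnt)
Step 6: cell (0,1)='.' (+0 fires, +1 burnt)
  fire out at step 6

3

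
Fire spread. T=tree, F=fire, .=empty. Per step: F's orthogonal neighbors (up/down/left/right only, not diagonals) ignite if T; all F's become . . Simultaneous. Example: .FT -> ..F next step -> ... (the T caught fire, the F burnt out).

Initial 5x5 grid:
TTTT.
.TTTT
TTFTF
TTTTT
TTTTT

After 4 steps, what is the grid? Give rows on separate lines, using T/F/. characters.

Step 1: 6 trees catch fire, 2 burn out
  TTTT.
  .TFTF
  TF.F.
  TTFTF
  TTTTT
Step 2: 8 trees catch fire, 6 burn out
  TTFT.
  .F.F.
  F....
  TF.F.
  TTFTF
Step 3: 5 trees catch fire, 8 burn out
  TF.F.
  .....
  .....
  F....
  TF.F.
Step 4: 2 trees catch fire, 5 burn out
  F....
  .....
  .....
  .....
  F....

F....
.....
.....
.....
F....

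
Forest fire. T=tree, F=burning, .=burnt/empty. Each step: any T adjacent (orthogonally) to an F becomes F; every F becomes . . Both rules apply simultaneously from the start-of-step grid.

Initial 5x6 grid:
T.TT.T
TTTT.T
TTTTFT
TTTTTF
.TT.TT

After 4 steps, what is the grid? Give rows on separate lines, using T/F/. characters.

Step 1: 4 trees catch fire, 2 burn out
  T.TT.T
  TTTT.T
  TTTF.F
  TTTTF.
  .TT.TF
Step 2: 5 trees catch fire, 4 burn out
  T.TT.T
  TTTF.F
  TTF...
  TTTF..
  .TT.F.
Step 3: 5 trees catch fire, 5 burn out
  T.TF.F
  TTF...
  TF....
  TTF...
  .TT...
Step 4: 5 trees catch fire, 5 burn out
  T.F...
  TF....
  F.....
  TF....
  .TF...

T.F...
TF....
F.....
TF....
.TF...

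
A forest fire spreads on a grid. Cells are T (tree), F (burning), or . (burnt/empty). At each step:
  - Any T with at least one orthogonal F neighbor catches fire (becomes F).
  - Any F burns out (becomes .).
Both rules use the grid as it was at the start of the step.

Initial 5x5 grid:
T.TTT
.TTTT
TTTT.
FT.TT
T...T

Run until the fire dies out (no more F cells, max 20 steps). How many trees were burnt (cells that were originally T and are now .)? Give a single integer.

Answer: 16

Derivation:
Step 1: +3 fires, +1 burnt (F count now 3)
Step 2: +1 fires, +3 burnt (F count now 1)
Step 3: +2 fires, +1 burnt (F count now 2)
Step 4: +2 fires, +2 burnt (F count now 2)
Step 5: +3 fires, +2 burnt (F count now 3)
Step 6: +3 fires, +3 burnt (F count now 3)
Step 7: +2 fires, +3 burnt (F count now 2)
Step 8: +0 fires, +2 burnt (F count now 0)
Fire out after step 8
Initially T: 17, now '.': 24
Total burnt (originally-T cells now '.'): 16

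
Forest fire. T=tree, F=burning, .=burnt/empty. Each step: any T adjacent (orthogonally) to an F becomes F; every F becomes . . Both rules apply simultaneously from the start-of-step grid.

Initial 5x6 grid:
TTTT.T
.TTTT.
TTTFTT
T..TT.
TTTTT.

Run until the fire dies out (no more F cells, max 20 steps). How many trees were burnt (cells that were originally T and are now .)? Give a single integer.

Step 1: +4 fires, +1 burnt (F count now 4)
Step 2: +7 fires, +4 burnt (F count now 7)
Step 3: +5 fires, +7 burnt (F count now 5)
Step 4: +3 fires, +5 burnt (F count now 3)
Step 5: +2 fires, +3 burnt (F count now 2)
Step 6: +0 fires, +2 burnt (F count now 0)
Fire out after step 6
Initially T: 22, now '.': 29
Total burnt (originally-T cells now '.'): 21

Answer: 21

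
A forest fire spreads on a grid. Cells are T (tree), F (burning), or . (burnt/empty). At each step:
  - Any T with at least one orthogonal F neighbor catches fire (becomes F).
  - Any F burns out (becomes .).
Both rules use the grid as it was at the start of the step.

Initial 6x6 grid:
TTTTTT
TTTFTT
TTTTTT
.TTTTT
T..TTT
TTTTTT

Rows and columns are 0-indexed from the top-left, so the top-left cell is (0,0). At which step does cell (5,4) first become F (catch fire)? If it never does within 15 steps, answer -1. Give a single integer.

Step 1: cell (5,4)='T' (+4 fires, +1 burnt)
Step 2: cell (5,4)='T' (+7 fires, +4 burnt)
Step 3: cell (5,4)='T' (+8 fires, +7 burnt)
Step 4: cell (5,4)='T' (+6 fires, +8 burnt)
Step 5: cell (5,4)='F' (+3 fires, +6 burnt)
  -> target ignites at step 5
Step 6: cell (5,4)='.' (+2 fires, +3 burnt)
Step 7: cell (5,4)='.' (+1 fires, +2 burnt)
Step 8: cell (5,4)='.' (+1 fires, +1 burnt)
Step 9: cell (5,4)='.' (+0 fires, +1 burnt)
  fire out at step 9

5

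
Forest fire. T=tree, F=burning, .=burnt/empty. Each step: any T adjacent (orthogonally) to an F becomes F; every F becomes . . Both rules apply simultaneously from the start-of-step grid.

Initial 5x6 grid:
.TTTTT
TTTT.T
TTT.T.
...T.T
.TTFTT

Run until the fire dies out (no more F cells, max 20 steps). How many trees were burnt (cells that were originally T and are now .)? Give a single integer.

Answer: 6

Derivation:
Step 1: +3 fires, +1 burnt (F count now 3)
Step 2: +2 fires, +3 burnt (F count now 2)
Step 3: +1 fires, +2 burnt (F count now 1)
Step 4: +0 fires, +1 burnt (F count now 0)
Fire out after step 4
Initially T: 20, now '.': 16
Total burnt (originally-T cells now '.'): 6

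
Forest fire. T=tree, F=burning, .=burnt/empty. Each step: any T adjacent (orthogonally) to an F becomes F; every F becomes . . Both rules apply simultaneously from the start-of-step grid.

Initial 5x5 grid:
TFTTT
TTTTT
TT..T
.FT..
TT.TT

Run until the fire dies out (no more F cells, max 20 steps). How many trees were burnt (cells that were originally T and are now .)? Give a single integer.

Step 1: +6 fires, +2 burnt (F count now 6)
Step 2: +5 fires, +6 burnt (F count now 5)
Step 3: +2 fires, +5 burnt (F count now 2)
Step 4: +1 fires, +2 burnt (F count now 1)
Step 5: +1 fires, +1 burnt (F count now 1)
Step 6: +0 fires, +1 burnt (F count now 0)
Fire out after step 6
Initially T: 17, now '.': 23
Total burnt (originally-T cells now '.'): 15

Answer: 15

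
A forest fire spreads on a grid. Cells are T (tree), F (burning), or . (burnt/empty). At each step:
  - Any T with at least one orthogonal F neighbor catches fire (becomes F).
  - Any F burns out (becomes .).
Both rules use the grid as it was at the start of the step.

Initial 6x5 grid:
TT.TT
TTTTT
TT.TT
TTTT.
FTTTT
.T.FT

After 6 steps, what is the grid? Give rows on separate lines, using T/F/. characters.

Step 1: 4 trees catch fire, 2 burn out
  TT.TT
  TTTTT
  TT.TT
  FTTT.
  .FTFT
  .T..F
Step 2: 6 trees catch fire, 4 burn out
  TT.TT
  TTTTT
  FT.TT
  .FTF.
  ..F.F
  .F...
Step 3: 4 trees catch fire, 6 burn out
  TT.TT
  FTTTT
  .F.FT
  ..F..
  .....
  .....
Step 4: 4 trees catch fire, 4 burn out
  FT.TT
  .FTFT
  ....F
  .....
  .....
  .....
Step 5: 4 trees catch fire, 4 burn out
  .F.FT
  ..F.F
  .....
  .....
  .....
  .....
Step 6: 1 trees catch fire, 4 burn out
  ....F
  .....
  .....
  .....
  .....
  .....

....F
.....
.....
.....
.....
.....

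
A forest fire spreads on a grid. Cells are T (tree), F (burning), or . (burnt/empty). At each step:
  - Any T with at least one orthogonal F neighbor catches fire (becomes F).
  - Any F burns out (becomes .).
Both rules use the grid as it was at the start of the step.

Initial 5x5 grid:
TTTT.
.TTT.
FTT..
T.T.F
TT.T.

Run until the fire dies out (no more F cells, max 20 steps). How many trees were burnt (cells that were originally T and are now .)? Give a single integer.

Answer: 13

Derivation:
Step 1: +2 fires, +2 burnt (F count now 2)
Step 2: +3 fires, +2 burnt (F count now 3)
Step 3: +4 fires, +3 burnt (F count now 4)
Step 4: +3 fires, +4 burnt (F count now 3)
Step 5: +1 fires, +3 burnt (F count now 1)
Step 6: +0 fires, +1 burnt (F count now 0)
Fire out after step 6
Initially T: 14, now '.': 24
Total burnt (originally-T cells now '.'): 13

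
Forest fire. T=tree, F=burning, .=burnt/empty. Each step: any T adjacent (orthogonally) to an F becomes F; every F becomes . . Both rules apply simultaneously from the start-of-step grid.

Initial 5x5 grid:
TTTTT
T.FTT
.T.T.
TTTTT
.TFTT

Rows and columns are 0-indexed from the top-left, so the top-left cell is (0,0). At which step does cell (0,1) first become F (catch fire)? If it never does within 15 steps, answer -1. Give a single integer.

Step 1: cell (0,1)='T' (+5 fires, +2 burnt)
Step 2: cell (0,1)='F' (+7 fires, +5 burnt)
  -> target ignites at step 2
Step 3: cell (0,1)='.' (+5 fires, +7 burnt)
Step 4: cell (0,1)='.' (+1 fires, +5 burnt)
Step 5: cell (0,1)='.' (+0 fires, +1 burnt)
  fire out at step 5

2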